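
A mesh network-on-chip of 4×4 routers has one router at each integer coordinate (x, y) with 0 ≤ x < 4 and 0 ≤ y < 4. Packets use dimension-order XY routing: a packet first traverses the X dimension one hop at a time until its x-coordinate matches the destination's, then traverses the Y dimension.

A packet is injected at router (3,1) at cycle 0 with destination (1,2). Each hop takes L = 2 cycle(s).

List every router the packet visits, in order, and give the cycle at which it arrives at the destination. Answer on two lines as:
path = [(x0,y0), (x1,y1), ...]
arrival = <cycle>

path = [(3,1), (2,1), (1,1), (1,2)]
arrival = 6

hop 0: (3,1) @ cyc 0
hop 1: (2,1) @ cyc 2  [W]
hop 2: (1,1) @ cyc 4  [W]
hop 3: (1,2) @ cyc 6  [N]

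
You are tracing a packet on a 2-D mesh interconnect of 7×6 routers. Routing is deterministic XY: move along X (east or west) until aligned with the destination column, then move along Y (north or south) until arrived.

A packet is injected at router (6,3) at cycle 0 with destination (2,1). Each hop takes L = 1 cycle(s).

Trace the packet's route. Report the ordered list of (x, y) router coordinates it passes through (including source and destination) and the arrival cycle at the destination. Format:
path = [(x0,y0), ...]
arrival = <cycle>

path = [(6,3), (5,3), (4,3), (3,3), (2,3), (2,2), (2,1)]
arrival = 6

#0 — 6,3 | c0
#1 — 5,3 | c1 | W
#2 — 4,3 | c2 | W
#3 — 3,3 | c3 | W
#4 — 2,3 | c4 | W
#5 — 2,2 | c5 | S
#6 — 2,1 | c6 | S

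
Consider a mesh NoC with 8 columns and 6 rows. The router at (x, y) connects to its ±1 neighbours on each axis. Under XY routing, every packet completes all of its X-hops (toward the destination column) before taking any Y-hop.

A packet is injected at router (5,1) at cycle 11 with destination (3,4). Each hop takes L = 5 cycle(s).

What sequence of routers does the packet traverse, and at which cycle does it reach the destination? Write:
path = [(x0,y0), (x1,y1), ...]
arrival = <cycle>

hop 0: (5,1) @ cyc 11
hop 1: (4,1) @ cyc 16  [W]
hop 2: (3,1) @ cyc 21  [W]
hop 3: (3,2) @ cyc 26  [N]
hop 4: (3,3) @ cyc 31  [N]
hop 5: (3,4) @ cyc 36  [N]

path = [(5,1), (4,1), (3,1), (3,2), (3,3), (3,4)]
arrival = 36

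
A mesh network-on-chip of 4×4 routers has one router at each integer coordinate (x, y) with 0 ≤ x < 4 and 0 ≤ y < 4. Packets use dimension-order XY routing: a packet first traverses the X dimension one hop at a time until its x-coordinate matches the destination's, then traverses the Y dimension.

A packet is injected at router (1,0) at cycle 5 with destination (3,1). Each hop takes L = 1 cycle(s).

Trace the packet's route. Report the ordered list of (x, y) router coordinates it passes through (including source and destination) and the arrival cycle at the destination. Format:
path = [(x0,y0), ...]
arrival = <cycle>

t=5: at (1,0)
t=6: at (2,0) after E
t=7: at (3,0) after E
t=8: at (3,1) after N

path = [(1,0), (2,0), (3,0), (3,1)]
arrival = 8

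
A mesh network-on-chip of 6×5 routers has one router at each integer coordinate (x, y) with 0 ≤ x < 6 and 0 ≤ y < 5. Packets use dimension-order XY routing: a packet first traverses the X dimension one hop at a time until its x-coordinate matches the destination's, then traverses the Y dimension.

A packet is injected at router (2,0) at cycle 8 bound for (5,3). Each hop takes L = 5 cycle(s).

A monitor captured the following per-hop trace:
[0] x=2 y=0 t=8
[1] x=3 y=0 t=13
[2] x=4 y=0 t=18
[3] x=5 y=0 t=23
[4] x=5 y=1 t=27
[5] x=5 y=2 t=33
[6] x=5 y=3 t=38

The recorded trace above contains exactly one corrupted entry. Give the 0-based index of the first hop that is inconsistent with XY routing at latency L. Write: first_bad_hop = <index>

first_bad_hop = 4

  1: Δx=+1 Δy=+0 Δt=5 [ok]
  2: Δx=+1 Δy=+0 Δt=5 [ok]
  3: Δx=+1 Δy=+0 Δt=5 [ok]
  4: Δx=+0 Δy=+1 Δt=4 [BAD: Δcyc=4≠L]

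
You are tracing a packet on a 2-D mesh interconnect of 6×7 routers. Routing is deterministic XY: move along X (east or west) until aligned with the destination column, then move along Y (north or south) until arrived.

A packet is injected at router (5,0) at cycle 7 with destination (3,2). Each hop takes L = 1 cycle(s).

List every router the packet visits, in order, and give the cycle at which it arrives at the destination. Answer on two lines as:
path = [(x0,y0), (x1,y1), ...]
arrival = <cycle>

  0. router=(5,0) cycle=7 (inject)
  1. router=(4,0) cycle=8 dir=W
  2. router=(3,0) cycle=9 dir=W
  3. router=(3,1) cycle=10 dir=N
  4. router=(3,2) cycle=11 dir=N

path = [(5,0), (4,0), (3,0), (3,1), (3,2)]
arrival = 11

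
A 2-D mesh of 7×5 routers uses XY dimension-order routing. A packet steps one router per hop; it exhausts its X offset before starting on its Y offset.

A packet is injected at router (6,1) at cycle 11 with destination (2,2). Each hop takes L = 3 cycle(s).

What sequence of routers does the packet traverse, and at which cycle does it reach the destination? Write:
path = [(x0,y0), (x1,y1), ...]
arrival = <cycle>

#0 — 6,1 | c11
#1 — 5,1 | c14 | W
#2 — 4,1 | c17 | W
#3 — 3,1 | c20 | W
#4 — 2,1 | c23 | W
#5 — 2,2 | c26 | N

path = [(6,1), (5,1), (4,1), (3,1), (2,1), (2,2)]
arrival = 26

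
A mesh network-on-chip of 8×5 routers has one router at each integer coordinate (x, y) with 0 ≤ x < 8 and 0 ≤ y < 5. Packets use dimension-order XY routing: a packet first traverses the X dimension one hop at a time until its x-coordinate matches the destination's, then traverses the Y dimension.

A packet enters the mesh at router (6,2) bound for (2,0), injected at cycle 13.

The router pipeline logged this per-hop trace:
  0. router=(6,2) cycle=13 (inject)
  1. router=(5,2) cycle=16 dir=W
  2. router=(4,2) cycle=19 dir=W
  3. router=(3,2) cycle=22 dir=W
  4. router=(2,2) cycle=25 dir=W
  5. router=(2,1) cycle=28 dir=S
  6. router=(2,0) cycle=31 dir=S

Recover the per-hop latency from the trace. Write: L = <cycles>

cyc[1] − cyc[0] = 16 − 13 = 3.
Each hop adds L, hence L = 3.

L = 3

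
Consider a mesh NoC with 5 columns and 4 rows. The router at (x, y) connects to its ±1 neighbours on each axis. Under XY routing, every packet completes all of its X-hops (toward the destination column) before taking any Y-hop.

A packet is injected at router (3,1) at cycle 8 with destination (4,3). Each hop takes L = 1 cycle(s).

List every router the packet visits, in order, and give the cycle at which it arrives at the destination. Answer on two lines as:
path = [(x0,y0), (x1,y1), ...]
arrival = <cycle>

src (3,1)  cyc=8
E→(4,1)  cyc=9
N→(4,2)  cyc=10
N→(4,3)  cyc=11

path = [(3,1), (4,1), (4,2), (4,3)]
arrival = 11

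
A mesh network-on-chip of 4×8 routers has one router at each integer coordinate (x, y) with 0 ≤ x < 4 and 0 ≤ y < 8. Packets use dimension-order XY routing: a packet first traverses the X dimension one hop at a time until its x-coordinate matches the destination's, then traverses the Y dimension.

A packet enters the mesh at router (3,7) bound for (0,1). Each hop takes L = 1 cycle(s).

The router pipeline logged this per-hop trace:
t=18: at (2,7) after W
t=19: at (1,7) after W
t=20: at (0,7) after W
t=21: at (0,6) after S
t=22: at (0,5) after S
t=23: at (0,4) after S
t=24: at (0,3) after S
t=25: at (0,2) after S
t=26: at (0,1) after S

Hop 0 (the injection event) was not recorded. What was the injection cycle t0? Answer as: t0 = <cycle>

cyc[1] = 18 and cyc[k] = t0 + k·L for every k.
Therefore t0 = 18 − L = 17.

t0 = 17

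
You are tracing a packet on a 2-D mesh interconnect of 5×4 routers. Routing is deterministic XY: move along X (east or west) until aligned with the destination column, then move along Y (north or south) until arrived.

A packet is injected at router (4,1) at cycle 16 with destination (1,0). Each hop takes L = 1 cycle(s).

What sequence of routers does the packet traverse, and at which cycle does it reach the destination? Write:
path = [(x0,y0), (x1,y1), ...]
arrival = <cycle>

hop 0: (4,1) @ cyc 16
hop 1: (3,1) @ cyc 17  [W]
hop 2: (2,1) @ cyc 18  [W]
hop 3: (1,1) @ cyc 19  [W]
hop 4: (1,0) @ cyc 20  [S]

path = [(4,1), (3,1), (2,1), (1,1), (1,0)]
arrival = 20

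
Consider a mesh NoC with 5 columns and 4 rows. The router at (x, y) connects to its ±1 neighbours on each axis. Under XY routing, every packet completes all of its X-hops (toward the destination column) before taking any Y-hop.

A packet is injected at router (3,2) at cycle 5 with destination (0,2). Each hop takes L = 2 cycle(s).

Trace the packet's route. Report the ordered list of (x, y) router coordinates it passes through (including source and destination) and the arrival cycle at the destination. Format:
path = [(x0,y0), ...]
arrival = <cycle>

path = [(3,2), (2,2), (1,2), (0,2)]
arrival = 11

hop 0: (3,2) @ cyc 5
hop 1: (2,2) @ cyc 7  [W]
hop 2: (1,2) @ cyc 9  [W]
hop 3: (0,2) @ cyc 11  [W]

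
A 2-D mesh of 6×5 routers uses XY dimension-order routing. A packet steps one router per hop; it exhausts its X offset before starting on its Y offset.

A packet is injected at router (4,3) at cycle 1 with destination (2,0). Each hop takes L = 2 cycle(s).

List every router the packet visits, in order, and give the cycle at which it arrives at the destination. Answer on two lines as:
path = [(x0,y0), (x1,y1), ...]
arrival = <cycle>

path = [(4,3), (3,3), (2,3), (2,2), (2,1), (2,0)]
arrival = 11

[0] x=4 y=3 t=1
[1] x=3 y=3 t=3 →W
[2] x=2 y=3 t=5 →W
[3] x=2 y=2 t=7 →S
[4] x=2 y=1 t=9 →S
[5] x=2 y=0 t=11 →S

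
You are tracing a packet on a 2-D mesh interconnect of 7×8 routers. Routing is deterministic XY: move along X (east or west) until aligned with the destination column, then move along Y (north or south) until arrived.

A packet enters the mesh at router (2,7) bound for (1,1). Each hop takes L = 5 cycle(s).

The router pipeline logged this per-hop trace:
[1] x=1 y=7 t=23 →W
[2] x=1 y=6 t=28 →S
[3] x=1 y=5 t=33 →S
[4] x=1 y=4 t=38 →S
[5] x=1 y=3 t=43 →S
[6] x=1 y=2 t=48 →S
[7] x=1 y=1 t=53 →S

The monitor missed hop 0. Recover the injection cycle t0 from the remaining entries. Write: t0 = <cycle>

At hop 1 the cycle is 23; in general cyc_k = t0 + kL.
Therefore t0 = 23 − L = 18.

t0 = 18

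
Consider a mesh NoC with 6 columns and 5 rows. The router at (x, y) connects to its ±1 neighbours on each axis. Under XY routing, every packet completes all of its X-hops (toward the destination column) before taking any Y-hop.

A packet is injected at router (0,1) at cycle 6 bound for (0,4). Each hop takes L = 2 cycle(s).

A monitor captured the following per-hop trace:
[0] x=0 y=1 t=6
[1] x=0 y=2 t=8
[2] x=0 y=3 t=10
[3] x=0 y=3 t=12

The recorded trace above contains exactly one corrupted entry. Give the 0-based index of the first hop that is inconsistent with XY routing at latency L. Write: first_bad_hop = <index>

hop 1: step (+0,+1), +2 cyc — ok
hop 2: step (+0,+1), +2 cyc — ok
hop 3: step (+0,+0), +2 cyc — BAD: non-unit step

first_bad_hop = 3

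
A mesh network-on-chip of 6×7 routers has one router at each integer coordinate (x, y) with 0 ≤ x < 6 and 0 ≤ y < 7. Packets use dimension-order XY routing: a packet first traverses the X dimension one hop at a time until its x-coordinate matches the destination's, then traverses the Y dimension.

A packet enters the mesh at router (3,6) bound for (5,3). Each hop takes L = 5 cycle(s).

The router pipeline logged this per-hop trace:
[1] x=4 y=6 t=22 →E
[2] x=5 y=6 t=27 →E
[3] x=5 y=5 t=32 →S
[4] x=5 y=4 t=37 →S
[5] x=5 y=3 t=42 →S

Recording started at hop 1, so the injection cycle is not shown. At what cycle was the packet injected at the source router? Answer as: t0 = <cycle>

cyc[1] = 22 and cyc[k] = t0 + k·L for every k.
Therefore t0 = 22 − L = 17.

t0 = 17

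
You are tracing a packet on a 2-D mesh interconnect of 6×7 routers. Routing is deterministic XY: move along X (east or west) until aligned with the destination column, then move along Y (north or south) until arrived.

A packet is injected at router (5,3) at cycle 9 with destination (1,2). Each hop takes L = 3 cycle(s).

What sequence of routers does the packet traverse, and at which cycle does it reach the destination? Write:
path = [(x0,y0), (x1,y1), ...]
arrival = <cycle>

path = [(5,3), (4,3), (3,3), (2,3), (1,3), (1,2)]
arrival = 24

hop 0: (5,3) @ cyc 9
hop 1: (4,3) @ cyc 12  [W]
hop 2: (3,3) @ cyc 15  [W]
hop 3: (2,3) @ cyc 18  [W]
hop 4: (1,3) @ cyc 21  [W]
hop 5: (1,2) @ cyc 24  [S]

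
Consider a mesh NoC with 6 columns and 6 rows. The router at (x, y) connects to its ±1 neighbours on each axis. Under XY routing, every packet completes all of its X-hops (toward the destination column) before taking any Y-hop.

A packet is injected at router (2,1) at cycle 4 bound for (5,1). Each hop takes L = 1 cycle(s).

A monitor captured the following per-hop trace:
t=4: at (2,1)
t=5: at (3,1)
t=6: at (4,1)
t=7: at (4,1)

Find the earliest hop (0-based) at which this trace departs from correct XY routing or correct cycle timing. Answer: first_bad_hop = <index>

first_bad_hop = 3

  1: Δx=+1 Δy=+0 Δt=1 [ok]
  2: Δx=+1 Δy=+0 Δt=1 [ok]
  3: Δx=+0 Δy=+0 Δt=1 [BAD: non-unit step]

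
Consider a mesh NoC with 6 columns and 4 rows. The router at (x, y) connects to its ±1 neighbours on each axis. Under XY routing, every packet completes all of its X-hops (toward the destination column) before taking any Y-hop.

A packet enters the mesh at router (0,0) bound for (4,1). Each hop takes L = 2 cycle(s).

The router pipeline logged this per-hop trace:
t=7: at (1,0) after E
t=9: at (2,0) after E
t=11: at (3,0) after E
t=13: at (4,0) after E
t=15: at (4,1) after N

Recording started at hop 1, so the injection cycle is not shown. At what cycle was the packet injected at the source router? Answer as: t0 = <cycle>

cyc[1] = 7 and cyc[k] = t0 + k·L for every k.
t0 = cyc[1] − L = 7 − 2 = 5.

t0 = 5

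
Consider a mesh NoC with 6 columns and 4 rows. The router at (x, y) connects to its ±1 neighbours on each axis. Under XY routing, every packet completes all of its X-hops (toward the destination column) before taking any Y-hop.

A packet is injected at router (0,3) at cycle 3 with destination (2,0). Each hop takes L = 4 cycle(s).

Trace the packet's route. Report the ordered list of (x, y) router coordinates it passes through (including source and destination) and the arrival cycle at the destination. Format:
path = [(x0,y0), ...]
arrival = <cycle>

path = [(0,3), (1,3), (2,3), (2,2), (2,1), (2,0)]
arrival = 23

src (0,3)  cyc=3
E→(1,3)  cyc=7
E→(2,3)  cyc=11
S→(2,2)  cyc=15
S→(2,1)  cyc=19
S→(2,0)  cyc=23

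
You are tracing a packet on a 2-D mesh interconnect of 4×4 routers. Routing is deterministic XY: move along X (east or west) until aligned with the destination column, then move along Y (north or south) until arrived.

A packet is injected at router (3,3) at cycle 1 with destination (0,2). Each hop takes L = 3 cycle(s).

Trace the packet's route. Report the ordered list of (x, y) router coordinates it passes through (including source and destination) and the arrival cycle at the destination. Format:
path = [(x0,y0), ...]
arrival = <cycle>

src (3,3)  cyc=1
W→(2,3)  cyc=4
W→(1,3)  cyc=7
W→(0,3)  cyc=10
S→(0,2)  cyc=13

path = [(3,3), (2,3), (1,3), (0,3), (0,2)]
arrival = 13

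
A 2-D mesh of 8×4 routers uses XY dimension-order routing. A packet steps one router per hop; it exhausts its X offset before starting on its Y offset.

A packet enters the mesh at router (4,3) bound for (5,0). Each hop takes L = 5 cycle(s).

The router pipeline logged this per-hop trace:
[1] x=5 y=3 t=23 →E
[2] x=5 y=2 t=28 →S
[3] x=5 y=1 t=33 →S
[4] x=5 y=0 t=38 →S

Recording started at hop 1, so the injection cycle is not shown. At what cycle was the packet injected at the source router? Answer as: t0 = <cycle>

The first recorded entry is hop 1 at cycle 23.
So t0 = 23 − 1·5 = 18.

t0 = 18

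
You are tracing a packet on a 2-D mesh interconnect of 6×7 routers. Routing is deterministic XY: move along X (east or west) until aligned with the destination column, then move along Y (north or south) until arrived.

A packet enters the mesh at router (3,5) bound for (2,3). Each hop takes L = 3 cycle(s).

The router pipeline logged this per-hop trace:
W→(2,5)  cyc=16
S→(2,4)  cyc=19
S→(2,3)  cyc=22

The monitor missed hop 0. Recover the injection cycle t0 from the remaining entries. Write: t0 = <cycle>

The first recorded entry is hop 1 at cycle 16.
t0 = cyc[1] − L = 16 − 3 = 13.

t0 = 13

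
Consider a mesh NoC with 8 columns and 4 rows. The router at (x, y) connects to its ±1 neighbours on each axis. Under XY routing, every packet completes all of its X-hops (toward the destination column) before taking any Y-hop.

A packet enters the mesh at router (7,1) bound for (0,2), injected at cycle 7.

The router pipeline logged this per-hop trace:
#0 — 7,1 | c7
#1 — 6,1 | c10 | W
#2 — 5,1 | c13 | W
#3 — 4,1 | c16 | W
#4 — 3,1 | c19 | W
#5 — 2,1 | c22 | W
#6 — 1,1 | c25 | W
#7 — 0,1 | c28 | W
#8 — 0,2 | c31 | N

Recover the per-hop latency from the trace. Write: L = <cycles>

cyc[1] − cyc[0] = 10 − 7 = 3.
Each hop adds L, hence L = 3.

L = 3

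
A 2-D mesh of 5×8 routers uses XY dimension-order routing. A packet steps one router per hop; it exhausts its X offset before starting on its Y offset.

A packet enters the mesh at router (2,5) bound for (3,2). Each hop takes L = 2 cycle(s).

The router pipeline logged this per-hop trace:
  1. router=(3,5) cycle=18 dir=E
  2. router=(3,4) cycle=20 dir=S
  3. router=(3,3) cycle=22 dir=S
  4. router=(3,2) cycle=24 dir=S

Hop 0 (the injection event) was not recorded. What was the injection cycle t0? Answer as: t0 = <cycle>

t0 = 16

The first recorded entry is hop 1 at cycle 18.
So t0 = 18 − 1·2 = 16.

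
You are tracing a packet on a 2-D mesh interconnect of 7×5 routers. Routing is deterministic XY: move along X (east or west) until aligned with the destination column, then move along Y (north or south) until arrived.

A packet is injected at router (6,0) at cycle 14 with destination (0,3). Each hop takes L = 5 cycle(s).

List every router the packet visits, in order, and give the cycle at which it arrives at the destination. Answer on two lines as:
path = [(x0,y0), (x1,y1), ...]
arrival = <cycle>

path = [(6,0), (5,0), (4,0), (3,0), (2,0), (1,0), (0,0), (0,1), (0,2), (0,3)]
arrival = 59

#0 — 6,0 | c14
#1 — 5,0 | c19 | W
#2 — 4,0 | c24 | W
#3 — 3,0 | c29 | W
#4 — 2,0 | c34 | W
#5 — 1,0 | c39 | W
#6 — 0,0 | c44 | W
#7 — 0,1 | c49 | N
#8 — 0,2 | c54 | N
#9 — 0,3 | c59 | N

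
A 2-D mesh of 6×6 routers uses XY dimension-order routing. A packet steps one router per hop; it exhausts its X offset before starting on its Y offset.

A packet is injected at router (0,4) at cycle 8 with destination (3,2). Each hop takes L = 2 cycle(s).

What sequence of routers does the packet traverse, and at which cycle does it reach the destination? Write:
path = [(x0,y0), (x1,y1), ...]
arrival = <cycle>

path = [(0,4), (1,4), (2,4), (3,4), (3,3), (3,2)]
arrival = 18

#0 — 0,4 | c8
#1 — 1,4 | c10 | E
#2 — 2,4 | c12 | E
#3 — 3,4 | c14 | E
#4 — 3,3 | c16 | S
#5 — 3,2 | c18 | S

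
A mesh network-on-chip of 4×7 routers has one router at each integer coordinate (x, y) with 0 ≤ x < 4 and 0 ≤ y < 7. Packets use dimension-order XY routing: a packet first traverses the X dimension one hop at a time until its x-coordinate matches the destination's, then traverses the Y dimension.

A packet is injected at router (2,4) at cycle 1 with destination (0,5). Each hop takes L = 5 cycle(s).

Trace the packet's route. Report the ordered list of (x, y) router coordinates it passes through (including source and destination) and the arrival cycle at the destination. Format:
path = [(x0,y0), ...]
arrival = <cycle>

path = [(2,4), (1,4), (0,4), (0,5)]
arrival = 16

hop 0: (2,4) @ cyc 1
hop 1: (1,4) @ cyc 6  [W]
hop 2: (0,4) @ cyc 11  [W]
hop 3: (0,5) @ cyc 16  [N]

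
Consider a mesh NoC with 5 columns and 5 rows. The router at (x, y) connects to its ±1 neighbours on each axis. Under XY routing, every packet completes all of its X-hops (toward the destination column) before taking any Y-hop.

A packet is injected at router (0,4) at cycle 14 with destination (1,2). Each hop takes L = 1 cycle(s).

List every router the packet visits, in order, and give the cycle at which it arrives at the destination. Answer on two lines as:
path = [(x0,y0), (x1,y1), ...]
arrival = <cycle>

path = [(0,4), (1,4), (1,3), (1,2)]
arrival = 17

  0. router=(0,4) cycle=14 (inject)
  1. router=(1,4) cycle=15 dir=E
  2. router=(1,3) cycle=16 dir=S
  3. router=(1,2) cycle=17 dir=S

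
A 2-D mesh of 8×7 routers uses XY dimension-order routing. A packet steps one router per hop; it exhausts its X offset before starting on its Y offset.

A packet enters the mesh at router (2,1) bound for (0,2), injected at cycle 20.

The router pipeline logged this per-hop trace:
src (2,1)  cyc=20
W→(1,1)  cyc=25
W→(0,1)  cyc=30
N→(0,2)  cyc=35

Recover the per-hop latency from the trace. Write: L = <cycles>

cyc[1] − cyc[0] = 25 − 20 = 5.
One hop costs L cycles, so L = 5.

L = 5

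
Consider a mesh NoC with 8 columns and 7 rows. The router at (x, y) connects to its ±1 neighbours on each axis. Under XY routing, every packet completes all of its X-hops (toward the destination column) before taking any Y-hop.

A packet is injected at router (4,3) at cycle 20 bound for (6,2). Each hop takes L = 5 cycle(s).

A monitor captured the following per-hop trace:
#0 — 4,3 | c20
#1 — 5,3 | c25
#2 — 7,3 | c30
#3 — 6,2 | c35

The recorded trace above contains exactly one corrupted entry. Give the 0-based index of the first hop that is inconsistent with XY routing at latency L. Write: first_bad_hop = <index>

check 1→ d=(1,0) cyc+5: ok
check 2→ d=(2,0) cyc+5: BAD: non-unit step

first_bad_hop = 2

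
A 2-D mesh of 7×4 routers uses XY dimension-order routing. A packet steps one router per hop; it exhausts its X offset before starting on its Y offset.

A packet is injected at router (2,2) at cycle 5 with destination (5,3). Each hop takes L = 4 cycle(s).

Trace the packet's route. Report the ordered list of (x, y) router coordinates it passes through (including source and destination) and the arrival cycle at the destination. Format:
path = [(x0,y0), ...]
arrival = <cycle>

path = [(2,2), (3,2), (4,2), (5,2), (5,3)]
arrival = 21

t=5: at (2,2)
t=9: at (3,2) after E
t=13: at (4,2) after E
t=17: at (5,2) after E
t=21: at (5,3) after N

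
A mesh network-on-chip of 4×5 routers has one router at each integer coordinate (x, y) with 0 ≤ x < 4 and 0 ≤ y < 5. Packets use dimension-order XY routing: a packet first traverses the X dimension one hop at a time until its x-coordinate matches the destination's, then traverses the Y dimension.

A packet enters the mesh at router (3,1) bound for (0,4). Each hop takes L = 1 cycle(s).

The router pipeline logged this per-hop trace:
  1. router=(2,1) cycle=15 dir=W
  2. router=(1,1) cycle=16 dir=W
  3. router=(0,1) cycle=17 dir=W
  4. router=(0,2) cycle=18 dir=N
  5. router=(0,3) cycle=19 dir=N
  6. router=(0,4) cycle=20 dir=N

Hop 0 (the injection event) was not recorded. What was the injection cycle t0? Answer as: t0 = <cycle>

t0 = 14

At hop 1 the cycle is 15; in general cyc_k = t0 + kL.
Therefore t0 = 15 − L = 14.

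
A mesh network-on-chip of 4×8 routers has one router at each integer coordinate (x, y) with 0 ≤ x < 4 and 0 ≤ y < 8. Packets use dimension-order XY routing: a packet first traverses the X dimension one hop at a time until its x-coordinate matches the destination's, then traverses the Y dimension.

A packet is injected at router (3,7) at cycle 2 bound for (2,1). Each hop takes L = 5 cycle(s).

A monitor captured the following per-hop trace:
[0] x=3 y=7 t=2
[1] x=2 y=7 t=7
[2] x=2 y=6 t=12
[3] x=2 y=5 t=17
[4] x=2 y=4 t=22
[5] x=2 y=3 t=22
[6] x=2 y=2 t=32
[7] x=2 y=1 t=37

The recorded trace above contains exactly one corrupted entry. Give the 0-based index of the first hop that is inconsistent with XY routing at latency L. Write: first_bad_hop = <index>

first_bad_hop = 5

check 1→ d=(-1,0) cyc+5: ok
check 2→ d=(0,-1) cyc+5: ok
check 3→ d=(0,-1) cyc+5: ok
check 4→ d=(0,-1) cyc+5: ok
check 5→ d=(0,-1) cyc+0: BAD: Δcyc=0≠L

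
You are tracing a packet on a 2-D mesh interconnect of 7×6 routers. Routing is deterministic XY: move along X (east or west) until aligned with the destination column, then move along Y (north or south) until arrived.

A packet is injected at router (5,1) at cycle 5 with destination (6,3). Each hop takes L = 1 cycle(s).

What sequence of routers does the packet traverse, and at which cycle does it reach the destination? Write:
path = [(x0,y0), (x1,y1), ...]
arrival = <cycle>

  0. router=(5,1) cycle=5 (inject)
  1. router=(6,1) cycle=6 dir=E
  2. router=(6,2) cycle=7 dir=N
  3. router=(6,3) cycle=8 dir=N

path = [(5,1), (6,1), (6,2), (6,3)]
arrival = 8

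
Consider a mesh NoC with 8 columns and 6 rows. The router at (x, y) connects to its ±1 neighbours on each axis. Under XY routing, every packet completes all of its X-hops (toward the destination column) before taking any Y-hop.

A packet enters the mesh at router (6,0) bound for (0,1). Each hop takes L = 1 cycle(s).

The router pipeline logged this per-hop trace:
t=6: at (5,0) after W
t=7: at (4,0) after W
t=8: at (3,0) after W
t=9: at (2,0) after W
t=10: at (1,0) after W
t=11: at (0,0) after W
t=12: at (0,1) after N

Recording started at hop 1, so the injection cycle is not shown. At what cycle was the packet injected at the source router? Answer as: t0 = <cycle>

Hop 1 reached at cycle 6; hop k is at t0 + k·L.
Subtract one hop: t0 = 6 − 1 = 5.

t0 = 5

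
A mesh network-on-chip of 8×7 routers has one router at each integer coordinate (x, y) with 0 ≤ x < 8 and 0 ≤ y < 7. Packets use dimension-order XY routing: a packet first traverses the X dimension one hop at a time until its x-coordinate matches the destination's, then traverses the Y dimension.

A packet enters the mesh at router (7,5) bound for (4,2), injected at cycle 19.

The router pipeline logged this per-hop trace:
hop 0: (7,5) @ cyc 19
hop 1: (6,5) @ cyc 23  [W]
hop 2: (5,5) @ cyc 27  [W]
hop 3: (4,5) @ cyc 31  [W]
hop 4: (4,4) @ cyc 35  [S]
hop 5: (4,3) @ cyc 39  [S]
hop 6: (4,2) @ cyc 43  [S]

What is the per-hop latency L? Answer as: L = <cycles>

cyc[1] − cyc[0] = 23 − 19 = 4.
One hop costs L cycles, so L = 4.

L = 4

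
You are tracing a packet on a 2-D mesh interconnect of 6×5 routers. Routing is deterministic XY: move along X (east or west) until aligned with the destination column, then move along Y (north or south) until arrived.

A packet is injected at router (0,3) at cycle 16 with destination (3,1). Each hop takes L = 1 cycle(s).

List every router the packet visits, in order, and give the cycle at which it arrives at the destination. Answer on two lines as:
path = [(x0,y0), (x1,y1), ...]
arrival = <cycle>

path = [(0,3), (1,3), (2,3), (3,3), (3,2), (3,1)]
arrival = 21

src (0,3)  cyc=16
E→(1,3)  cyc=17
E→(2,3)  cyc=18
E→(3,3)  cyc=19
S→(3,2)  cyc=20
S→(3,1)  cyc=21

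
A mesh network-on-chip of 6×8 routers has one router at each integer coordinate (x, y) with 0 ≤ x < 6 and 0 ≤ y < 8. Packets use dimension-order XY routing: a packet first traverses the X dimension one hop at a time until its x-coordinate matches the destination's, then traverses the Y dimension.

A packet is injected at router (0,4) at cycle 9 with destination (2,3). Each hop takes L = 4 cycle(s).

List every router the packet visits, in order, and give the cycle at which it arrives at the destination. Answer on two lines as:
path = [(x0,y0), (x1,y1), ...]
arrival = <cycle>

path = [(0,4), (1,4), (2,4), (2,3)]
arrival = 21

#0 — 0,4 | c9
#1 — 1,4 | c13 | E
#2 — 2,4 | c17 | E
#3 — 2,3 | c21 | S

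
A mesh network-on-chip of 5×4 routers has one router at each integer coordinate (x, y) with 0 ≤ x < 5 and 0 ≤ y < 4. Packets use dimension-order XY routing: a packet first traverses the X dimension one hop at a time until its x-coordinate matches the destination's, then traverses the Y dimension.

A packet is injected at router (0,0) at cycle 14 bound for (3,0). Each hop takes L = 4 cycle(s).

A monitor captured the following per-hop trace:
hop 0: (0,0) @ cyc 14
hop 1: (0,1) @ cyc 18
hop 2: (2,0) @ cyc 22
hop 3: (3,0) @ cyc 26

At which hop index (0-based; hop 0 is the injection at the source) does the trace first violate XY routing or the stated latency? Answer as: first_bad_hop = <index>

  1: Δx=+0 Δy=+1 Δt=4 [BAD: Y-move but x=0≠3]

first_bad_hop = 1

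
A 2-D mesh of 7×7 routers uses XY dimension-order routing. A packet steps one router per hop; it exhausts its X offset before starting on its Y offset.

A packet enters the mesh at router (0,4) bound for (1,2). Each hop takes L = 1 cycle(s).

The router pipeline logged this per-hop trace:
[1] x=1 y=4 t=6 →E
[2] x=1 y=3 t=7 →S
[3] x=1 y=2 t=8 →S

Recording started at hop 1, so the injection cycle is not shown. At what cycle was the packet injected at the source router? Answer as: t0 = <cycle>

t0 = 5

cyc[1] = 6 and cyc[k] = t0 + k·L for every k.
So t0 = 6 − 1·1 = 5.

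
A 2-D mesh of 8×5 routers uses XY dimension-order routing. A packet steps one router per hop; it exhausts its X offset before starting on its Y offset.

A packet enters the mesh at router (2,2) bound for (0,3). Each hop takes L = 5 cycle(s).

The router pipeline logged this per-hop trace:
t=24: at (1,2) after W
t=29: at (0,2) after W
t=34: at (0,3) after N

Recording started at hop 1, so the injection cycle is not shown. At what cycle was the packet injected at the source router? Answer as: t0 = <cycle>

At hop 1 the cycle is 24; in general cyc_k = t0 + kL.
Therefore t0 = 24 − L = 19.

t0 = 19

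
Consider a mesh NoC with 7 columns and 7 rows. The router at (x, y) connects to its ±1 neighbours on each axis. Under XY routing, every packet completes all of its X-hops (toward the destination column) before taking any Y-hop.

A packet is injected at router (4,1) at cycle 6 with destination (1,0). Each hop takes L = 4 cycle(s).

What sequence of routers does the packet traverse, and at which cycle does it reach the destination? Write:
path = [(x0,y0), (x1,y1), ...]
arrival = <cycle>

path = [(4,1), (3,1), (2,1), (1,1), (1,0)]
arrival = 22

t=6: at (4,1)
t=10: at (3,1) after W
t=14: at (2,1) after W
t=18: at (1,1) after W
t=22: at (1,0) after S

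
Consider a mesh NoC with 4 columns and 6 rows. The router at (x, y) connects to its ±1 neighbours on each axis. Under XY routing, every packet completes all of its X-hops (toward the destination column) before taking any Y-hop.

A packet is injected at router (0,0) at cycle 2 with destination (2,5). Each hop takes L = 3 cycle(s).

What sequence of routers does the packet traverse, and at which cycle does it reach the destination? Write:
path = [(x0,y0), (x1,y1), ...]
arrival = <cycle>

path = [(0,0), (1,0), (2,0), (2,1), (2,2), (2,3), (2,4), (2,5)]
arrival = 23

t=2: at (0,0)
t=5: at (1,0) after E
t=8: at (2,0) after E
t=11: at (2,1) after N
t=14: at (2,2) after N
t=17: at (2,3) after N
t=20: at (2,4) after N
t=23: at (2,5) after N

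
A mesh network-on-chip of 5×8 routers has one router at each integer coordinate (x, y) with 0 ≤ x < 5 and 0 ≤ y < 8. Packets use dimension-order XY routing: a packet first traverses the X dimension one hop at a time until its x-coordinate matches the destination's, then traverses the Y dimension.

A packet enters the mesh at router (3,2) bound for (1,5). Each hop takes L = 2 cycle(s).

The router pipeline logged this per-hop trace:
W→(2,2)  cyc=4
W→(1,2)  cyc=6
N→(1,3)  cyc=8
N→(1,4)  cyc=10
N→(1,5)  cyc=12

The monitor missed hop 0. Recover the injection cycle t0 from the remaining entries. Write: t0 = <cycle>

Hop 1 reached at cycle 4; hop k is at t0 + k·L.
So t0 = 4 − 1·2 = 2.

t0 = 2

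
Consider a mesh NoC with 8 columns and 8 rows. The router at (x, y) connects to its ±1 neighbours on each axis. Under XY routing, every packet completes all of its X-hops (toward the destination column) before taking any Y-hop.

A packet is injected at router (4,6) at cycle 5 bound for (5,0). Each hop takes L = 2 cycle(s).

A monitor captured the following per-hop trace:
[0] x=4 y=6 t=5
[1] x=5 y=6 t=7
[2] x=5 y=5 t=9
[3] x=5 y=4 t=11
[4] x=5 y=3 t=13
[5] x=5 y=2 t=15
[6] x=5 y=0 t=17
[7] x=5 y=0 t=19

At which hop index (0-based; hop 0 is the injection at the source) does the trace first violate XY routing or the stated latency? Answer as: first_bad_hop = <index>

first_bad_hop = 6

check 1→ d=(1,0) cyc+2: ok
check 2→ d=(0,-1) cyc+2: ok
check 3→ d=(0,-1) cyc+2: ok
check 4→ d=(0,-1) cyc+2: ok
check 5→ d=(0,-1) cyc+2: ok
check 6→ d=(0,-2) cyc+2: BAD: non-unit step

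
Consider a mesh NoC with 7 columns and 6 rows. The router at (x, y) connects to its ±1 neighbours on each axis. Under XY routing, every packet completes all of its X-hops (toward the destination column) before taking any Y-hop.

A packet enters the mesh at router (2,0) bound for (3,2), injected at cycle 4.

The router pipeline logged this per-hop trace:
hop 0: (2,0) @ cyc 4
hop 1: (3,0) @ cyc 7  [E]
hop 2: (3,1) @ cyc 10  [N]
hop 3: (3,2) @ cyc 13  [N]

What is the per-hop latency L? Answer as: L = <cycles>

L = 3

Δcyc across hop 0→1: 7 − 4 = 3.
Each hop adds L, hence L = 3.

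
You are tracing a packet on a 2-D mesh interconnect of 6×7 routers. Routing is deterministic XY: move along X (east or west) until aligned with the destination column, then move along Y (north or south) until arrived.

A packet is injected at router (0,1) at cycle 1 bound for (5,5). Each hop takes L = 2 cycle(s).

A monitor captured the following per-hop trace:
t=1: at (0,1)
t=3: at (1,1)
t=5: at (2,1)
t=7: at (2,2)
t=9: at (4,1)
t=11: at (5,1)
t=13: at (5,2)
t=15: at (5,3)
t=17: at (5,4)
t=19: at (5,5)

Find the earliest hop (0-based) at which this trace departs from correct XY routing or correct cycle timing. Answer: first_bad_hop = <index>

first_bad_hop = 3

[1] (+1,+0) / 2c ⇒ ok
[2] (+1,+0) / 2c ⇒ ok
[3] (+0,+1) / 2c ⇒ BAD: Y-move but x=2≠5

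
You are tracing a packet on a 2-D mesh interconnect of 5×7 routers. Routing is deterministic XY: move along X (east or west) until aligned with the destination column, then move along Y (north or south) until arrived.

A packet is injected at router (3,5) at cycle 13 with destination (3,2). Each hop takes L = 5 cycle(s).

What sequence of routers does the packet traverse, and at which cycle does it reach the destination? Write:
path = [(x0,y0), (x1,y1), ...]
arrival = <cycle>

  0. router=(3,5) cycle=13 (inject)
  1. router=(3,4) cycle=18 dir=S
  2. router=(3,3) cycle=23 dir=S
  3. router=(3,2) cycle=28 dir=S

path = [(3,5), (3,4), (3,3), (3,2)]
arrival = 28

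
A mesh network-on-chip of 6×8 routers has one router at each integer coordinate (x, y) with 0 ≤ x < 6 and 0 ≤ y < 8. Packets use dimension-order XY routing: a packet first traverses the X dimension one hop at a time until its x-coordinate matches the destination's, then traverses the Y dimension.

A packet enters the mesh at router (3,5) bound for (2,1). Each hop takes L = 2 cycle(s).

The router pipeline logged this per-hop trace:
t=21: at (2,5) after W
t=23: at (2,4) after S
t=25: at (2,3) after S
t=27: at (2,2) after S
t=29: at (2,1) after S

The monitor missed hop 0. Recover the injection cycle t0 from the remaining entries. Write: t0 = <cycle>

t0 = 19

Hop 1 reached at cycle 21; hop k is at t0 + k·L.
So t0 = 21 − 1·2 = 19.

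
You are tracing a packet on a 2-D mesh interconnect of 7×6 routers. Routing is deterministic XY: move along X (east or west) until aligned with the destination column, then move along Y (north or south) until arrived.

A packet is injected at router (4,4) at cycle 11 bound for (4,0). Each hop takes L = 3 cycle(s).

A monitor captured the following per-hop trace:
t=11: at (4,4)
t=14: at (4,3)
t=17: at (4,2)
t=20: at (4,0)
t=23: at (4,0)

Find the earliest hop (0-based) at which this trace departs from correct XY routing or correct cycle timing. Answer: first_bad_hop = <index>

first_bad_hop = 3

hop 1: step (+0,-1), +3 cyc — ok
hop 2: step (+0,-1), +3 cyc — ok
hop 3: step (+0,-2), +3 cyc — BAD: non-unit step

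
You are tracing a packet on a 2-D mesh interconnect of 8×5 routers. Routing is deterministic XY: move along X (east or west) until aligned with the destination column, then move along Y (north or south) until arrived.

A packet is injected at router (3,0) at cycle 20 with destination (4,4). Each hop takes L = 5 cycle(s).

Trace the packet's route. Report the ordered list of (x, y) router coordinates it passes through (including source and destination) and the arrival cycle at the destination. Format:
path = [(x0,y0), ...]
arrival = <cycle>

#0 — 3,0 | c20
#1 — 4,0 | c25 | E
#2 — 4,1 | c30 | N
#3 — 4,2 | c35 | N
#4 — 4,3 | c40 | N
#5 — 4,4 | c45 | N

path = [(3,0), (4,0), (4,1), (4,2), (4,3), (4,4)]
arrival = 45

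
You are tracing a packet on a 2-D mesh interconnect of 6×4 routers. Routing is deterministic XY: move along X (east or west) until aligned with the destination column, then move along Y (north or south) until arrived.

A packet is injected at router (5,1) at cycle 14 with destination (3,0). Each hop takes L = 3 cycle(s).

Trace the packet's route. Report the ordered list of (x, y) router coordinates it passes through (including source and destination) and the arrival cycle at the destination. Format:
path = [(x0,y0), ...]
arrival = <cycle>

path = [(5,1), (4,1), (3,1), (3,0)]
arrival = 23

[0] x=5 y=1 t=14
[1] x=4 y=1 t=17 →W
[2] x=3 y=1 t=20 →W
[3] x=3 y=0 t=23 →S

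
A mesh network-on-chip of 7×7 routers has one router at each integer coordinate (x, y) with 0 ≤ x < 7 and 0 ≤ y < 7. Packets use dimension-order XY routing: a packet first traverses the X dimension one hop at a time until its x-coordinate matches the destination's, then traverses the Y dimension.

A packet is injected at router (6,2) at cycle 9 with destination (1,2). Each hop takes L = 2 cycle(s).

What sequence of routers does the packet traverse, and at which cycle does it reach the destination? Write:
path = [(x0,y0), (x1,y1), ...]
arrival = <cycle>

[0] x=6 y=2 t=9
[1] x=5 y=2 t=11 →W
[2] x=4 y=2 t=13 →W
[3] x=3 y=2 t=15 →W
[4] x=2 y=2 t=17 →W
[5] x=1 y=2 t=19 →W

path = [(6,2), (5,2), (4,2), (3,2), (2,2), (1,2)]
arrival = 19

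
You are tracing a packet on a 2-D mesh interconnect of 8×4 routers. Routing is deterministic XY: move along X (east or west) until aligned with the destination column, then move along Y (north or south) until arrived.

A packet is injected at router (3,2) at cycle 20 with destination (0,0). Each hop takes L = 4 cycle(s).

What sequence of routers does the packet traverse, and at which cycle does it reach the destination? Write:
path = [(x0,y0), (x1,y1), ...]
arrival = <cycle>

path = [(3,2), (2,2), (1,2), (0,2), (0,1), (0,0)]
arrival = 40

#0 — 3,2 | c20
#1 — 2,2 | c24 | W
#2 — 1,2 | c28 | W
#3 — 0,2 | c32 | W
#4 — 0,1 | c36 | S
#5 — 0,0 | c40 | S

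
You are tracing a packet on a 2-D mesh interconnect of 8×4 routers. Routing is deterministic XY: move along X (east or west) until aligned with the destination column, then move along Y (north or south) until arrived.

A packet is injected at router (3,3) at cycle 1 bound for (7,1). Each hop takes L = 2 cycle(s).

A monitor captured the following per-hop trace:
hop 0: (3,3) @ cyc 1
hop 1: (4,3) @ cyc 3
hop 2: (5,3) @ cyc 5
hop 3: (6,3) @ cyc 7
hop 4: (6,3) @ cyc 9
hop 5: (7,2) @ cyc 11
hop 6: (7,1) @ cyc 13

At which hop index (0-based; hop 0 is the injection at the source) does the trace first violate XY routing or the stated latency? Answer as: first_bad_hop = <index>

hop 1: step (+1,+0), +2 cyc — ok
hop 2: step (+1,+0), +2 cyc — ok
hop 3: step (+1,+0), +2 cyc — ok
hop 4: step (+0,+0), +2 cyc — BAD: non-unit step

first_bad_hop = 4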